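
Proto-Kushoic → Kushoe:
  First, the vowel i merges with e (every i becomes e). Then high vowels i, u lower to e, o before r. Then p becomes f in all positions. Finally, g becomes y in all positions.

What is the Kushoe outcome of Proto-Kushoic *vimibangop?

vemebanyof

Kushoe: *vimibangop
  vimibangop → vemebangop   [vowel merger]
  vemebangop (rule 2 does not apply)
  vemebangop → vemebangof   [unconditioned shift]
  vemebangof → vemebanyof   [unconditioned shift]
  giving Kushoe vemebanyof.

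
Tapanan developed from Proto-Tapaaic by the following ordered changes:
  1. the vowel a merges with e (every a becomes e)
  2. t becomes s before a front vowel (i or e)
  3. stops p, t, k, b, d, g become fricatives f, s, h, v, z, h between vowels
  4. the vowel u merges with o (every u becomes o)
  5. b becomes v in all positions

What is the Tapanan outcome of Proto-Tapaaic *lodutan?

Tapanan: start from *lodutan.
  rule 1 (vowel merger): lodutan → loduten
  rule 2 (palatalisation): loduten → lodusen
  rule 3 (intervocalic lenition): lodusen → lozusen
  rule 4 (vowel merger): lozusen → lozosen
  rule 5: no change — lozosen
  ⇒ Tapanan lozosen

lozosen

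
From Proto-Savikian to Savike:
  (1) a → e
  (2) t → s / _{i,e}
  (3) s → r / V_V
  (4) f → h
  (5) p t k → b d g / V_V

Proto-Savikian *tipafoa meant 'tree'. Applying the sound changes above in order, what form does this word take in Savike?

Savike: start from *tipafoa.
  rule 1 (vowel merger): tipafoa → tipefoe
  rule 2 (palatalisation): tipefoe → sipefoe
  rule 3: no change — sipefoe
  rule 4 (unconditioned shift): sipefoe → sipehoe
  rule 5 (intervocalic voicing): sipehoe → sibehoe
  ⇒ Savike sibehoe

sibehoe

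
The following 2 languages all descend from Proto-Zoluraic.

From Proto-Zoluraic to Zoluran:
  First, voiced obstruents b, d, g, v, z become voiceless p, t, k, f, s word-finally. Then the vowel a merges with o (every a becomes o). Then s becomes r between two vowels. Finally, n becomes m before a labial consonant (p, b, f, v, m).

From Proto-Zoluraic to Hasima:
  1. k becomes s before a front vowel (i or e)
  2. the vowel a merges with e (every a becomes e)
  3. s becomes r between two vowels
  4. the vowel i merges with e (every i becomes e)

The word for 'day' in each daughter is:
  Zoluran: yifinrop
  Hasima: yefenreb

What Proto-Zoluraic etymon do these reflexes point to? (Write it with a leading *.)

*yifinrab

Position 7: Zoluran has o, Hasima has e. Taking the neighbouring segments as reconstructed: Zoluran o could go back to *a or *o; Hasima e could go back to *a or *e or *i — the one source consistent with every daughter is *a.
Position 2: Zoluran has i, Hasima has e. Zoluran preserves i here (none of its changes turn any other segment into i), so the proto-segment is *i.
Position 8: Zoluran has p, Hasima has b. Hasima preserves b here (none of its changes turn any other segment into b), so the proto-segment is *b.
This points to *yifinrab. Verify forward in each daughter:
Zoluran: *yifinrab
  yifinrab → yifinrap   [final devoicing]
  yifinrap → yifinrop   [vowel merger]
  yifinrop (rule 3 does not apply)
  yifinrop (rule 4 does not apply)
  giving Zoluran yifinrop.
Hasima: start from *yifinrab.
  rule 1: no change — yifinrab
  rule 2 (vowel merger): yifinrab → yifinreb
  rule 3: no change — yifinreb
  rule 4 (vowel merger): yifinreb → yefenreb
  ⇒ Hasima yefenreb
*yifinrab is the unique common source.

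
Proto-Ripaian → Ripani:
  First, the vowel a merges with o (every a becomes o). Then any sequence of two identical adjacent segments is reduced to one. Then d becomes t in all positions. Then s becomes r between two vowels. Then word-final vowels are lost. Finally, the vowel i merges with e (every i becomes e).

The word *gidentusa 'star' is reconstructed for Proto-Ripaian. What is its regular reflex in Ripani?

getentur

Ripani: *gidentusa > gidentuso > gitentuso > gitenturo > gitentur > getentur  (by vowel merger, unconditioned shift, rhotacism, apocope, vowel merger)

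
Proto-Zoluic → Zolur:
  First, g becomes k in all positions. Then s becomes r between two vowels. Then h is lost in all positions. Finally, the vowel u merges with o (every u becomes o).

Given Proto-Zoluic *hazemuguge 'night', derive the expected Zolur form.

Zolur: *hazemuguge
  hazemuguge → hazemukuke   [unconditioned shift]
  hazemukuke (rule 2 does not apply)
  hazemukuke → azemukuke   [h-loss]
  azemukuke → azemokoke   [vowel merger]
  giving Zolur azemokoke.

azemokoke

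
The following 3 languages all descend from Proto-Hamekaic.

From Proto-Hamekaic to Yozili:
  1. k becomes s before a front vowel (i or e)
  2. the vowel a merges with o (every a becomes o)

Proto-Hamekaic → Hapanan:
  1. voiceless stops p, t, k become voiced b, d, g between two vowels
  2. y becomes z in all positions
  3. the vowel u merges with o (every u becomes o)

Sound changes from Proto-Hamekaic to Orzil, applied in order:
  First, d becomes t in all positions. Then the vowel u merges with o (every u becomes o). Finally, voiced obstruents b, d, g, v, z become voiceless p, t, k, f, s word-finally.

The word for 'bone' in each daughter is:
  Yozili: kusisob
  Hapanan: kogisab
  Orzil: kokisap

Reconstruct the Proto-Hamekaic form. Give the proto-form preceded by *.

*kukisab

Position 6: Yozili has o, Hapanan has a, Orzil has a. Hapanan preserves a here (none of its changes turn any other segment into a), so the proto-segment is *a.
Position 7: Yozili has b, Hapanan has b, Orzil has p. Yozili preserves b here (none of its changes turn any other segment into b), so the proto-segment is *b.
Position 3: Yozili has s, Hapanan has g, Orzil has k. Taking the neighbouring segments as reconstructed: Yozili s could go back to *k or *s; Hapanan g could go back to *k or *g; Orzil k can only go back to *k — the one source consistent with every daughter is *k.
Verify the candidate proto-form against each daughter:
Yozili: start from *kukisab.
  rule 1 (palatalisation): kukisab → kusisab
  rule 2 (vowel merger): kusisab → kusisob
  ⇒ Yozili kusisob
Hapanan: *kukisab
  kukisab → kugisab   [intervocalic voicing]
  kugisab (rule 2 does not apply)
  kugisab → kogisab   [vowel merger]
  giving Hapanan kogisab.
Orzil: *kukisab > kokisab > kokisap  (by vowel merger, final devoicing)
Only *kukisab yields all of Yozili kusisob, Hapanan kogisab, Orzil kokisap.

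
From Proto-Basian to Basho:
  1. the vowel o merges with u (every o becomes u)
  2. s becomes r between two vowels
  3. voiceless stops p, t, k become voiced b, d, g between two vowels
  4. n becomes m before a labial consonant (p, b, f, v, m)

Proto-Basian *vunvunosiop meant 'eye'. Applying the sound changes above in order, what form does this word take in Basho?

vumvunuriup

Basho: start from *vunvunosiop.
  rule 1 (vowel merger): vunvunosiop → vunvunusiup
  rule 2 (rhotacism): vunvunusiup → vunvunuriup
  rule 3: no change — vunvunuriup
  rule 4 (nasal place assimilation): vunvunuriup → vumvunuriup
  ⇒ Basho vumvunuriup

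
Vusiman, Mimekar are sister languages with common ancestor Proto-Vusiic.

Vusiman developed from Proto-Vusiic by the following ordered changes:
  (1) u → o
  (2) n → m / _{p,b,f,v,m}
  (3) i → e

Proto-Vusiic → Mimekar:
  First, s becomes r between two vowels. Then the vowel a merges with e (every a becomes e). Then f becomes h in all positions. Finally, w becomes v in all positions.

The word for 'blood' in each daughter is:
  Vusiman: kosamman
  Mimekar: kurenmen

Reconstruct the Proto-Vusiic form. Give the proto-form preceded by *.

*kusanman

Position 5: Vusiman has m, Mimekar has n. Mimekar preserves n here (none of its changes turn any other segment into n), so the proto-segment is *n.
Position 3: Vusiman has s, Mimekar has r. Vusiman preserves s here (none of its changes turn any other segment into s), so the proto-segment is *s.
This points to *kusanman. Verify forward in each daughter:
Vusiman: *kusanman > kosanman > kosamman  (by vowel merger, nasal place assimilation)
Mimekar: *kusanman
  kusanman → kuranman   [rhotacism]
  kuranman → kurenmen   [vowel merger]
  kurenmen (rule 3 does not apply)
  kurenmen (rule 4 does not apply)
  giving Mimekar kurenmen.
Only *kusanman yields all of Vusiman kosamman, Mimekar kurenmen.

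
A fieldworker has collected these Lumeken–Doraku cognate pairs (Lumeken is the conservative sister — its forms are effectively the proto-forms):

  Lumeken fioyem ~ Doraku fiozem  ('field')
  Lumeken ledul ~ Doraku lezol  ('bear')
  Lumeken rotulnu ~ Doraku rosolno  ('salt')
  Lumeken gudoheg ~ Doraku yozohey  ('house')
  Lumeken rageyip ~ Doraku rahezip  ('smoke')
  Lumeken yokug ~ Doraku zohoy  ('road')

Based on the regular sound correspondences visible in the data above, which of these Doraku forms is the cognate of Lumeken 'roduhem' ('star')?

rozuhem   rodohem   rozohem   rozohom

ledul ~ lezol — Lumeken d corresponds to Doraku z between vowels (before a back vowel).
ledul ~ lezol, rotulnu ~ rosolno — Lumeken u corresponds to Doraku o after a consonant, before a consonant other than r, m, n, p, b, f, v.
Applying these to Lumeken 'roduhem':
  roduhem → rozuhem   (d→z between vowels (before a back vowel))
  rozuhem → rozohem   (u→o after a consonant, before a consonant other than r, m, n, p, b, f, v)
So the Doraku cognate is 'rozohem'.

rozohem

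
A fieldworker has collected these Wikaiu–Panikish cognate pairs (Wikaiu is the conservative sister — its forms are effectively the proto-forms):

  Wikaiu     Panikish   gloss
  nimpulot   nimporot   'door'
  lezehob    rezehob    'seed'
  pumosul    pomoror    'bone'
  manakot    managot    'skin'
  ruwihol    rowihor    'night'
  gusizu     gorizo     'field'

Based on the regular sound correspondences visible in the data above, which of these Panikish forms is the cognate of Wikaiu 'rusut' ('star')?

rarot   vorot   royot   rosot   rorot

nimpulot ~ nimporot, pumosul ~ pomoror — Wikaiu u corresponds to Panikish o after a consonant, before a consonant other than r, m, n, p, b, f, v.
pumosul ~ pomoror — Wikaiu s corresponds to Panikish r between vowels (before a back vowel).
Applying these to Wikaiu 'rusut':
  rusut → rosut   (u→o after a consonant, before a consonant other than r, m, n, p, b, f, v)
  rosut → rorut   (s→r between vowels (before a back vowel))
  rorut → rorot   (u→o after a consonant, before a consonant other than r, m, n, p, b, f, v)
So the Panikish cognate is 'rorot'.

rorot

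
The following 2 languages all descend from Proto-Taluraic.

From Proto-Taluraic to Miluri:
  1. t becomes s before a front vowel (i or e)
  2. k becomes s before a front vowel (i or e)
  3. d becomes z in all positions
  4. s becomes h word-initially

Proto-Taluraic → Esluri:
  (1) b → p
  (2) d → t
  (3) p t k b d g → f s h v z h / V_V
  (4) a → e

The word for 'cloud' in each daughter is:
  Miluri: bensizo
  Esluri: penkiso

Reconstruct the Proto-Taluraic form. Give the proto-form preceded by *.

Position 1: Miluri has b, Esluri has p. Miluri preserves b here (none of its changes turn any other segment into b), so the proto-segment is *b.
Position 4: Miluri has s, Esluri has k. Esluri preserves k here (none of its changes turn any other segment into k), so the proto-segment is *k.
This points to *benkido. Verify forward in each daughter:
Miluri: *benkido
  benkido (rule 1 does not apply)
  benkido → bensido   [palatalisation]
  bensido → bensizo   [unconditioned shift]
  bensizo (rule 4 does not apply)
  giving Miluri bensizo.
Esluri: *benkido
  benkido → penkido   [unconditioned shift]
  penkido → penkito   [unconditioned shift]
  penkito → penkiso   [intervocalic lenition]
  penkiso (rule 4 does not apply)
  giving Esluri penkiso.
*benkido is the unique common source.

*benkido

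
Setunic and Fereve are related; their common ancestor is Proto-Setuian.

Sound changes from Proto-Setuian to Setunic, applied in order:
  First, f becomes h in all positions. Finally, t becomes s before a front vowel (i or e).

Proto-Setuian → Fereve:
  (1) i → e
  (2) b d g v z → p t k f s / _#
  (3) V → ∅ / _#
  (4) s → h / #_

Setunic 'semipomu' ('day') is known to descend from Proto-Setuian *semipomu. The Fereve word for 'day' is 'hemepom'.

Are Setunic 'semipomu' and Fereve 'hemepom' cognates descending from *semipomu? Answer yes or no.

yes

Derive the expected Fereve reflex of *semipomu:
Fereve: *semipomu > semepomu > semepom > hemepom  (by vowel merger, apocope, debuccalisation)
Fereve 'hemepom' matches the regular reflex exactly, so the pair is cognate.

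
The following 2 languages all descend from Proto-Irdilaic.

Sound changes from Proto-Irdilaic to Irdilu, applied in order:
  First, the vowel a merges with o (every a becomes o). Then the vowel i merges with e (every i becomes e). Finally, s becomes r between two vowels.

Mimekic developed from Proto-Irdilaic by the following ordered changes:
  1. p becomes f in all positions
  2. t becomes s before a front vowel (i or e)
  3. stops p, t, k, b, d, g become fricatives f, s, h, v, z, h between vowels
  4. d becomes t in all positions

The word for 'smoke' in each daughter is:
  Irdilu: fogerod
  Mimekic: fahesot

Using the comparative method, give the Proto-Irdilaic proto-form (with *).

*fagesod

Position 7: Irdilu has d, Mimekic has t. Irdilu preserves d here (none of its changes turn any other segment into d), so the proto-segment is *d.
Position 3: Irdilu has g, Mimekic has h. Irdilu preserves g here (none of its changes turn any other segment into g), so the proto-segment is *g.
This points to *fagesod. Verify forward in each daughter:
Irdilu: start from *fagesod.
  rule 1 (vowel merger): fagesod → fogesod
  rule 2: no change — fogesod
  rule 3 (rhotacism): fogesod → fogerod
  ⇒ Irdilu fogerod
Mimekic: *fagesod
  fagesod (rule 1 does not apply)
  fagesod (rule 2 does not apply)
  fagesod → fahesod   [intervocalic lenition]
  fahesod → fahesot   [unconditioned shift]
  giving Mimekic fahesot.
*fagesod is the unique common source.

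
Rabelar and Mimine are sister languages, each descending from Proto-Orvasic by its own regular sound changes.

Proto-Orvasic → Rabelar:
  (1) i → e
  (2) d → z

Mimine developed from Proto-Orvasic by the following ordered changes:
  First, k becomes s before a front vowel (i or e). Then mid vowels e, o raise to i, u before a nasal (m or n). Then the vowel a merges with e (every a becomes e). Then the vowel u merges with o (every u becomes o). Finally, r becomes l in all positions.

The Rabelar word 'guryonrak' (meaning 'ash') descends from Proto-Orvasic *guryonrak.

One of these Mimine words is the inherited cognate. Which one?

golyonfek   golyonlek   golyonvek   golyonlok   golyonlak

golyonlek

Mimine: *guryonrak > guryunrak > guryunrek > goryonrek > golyonlek  (by pre-nasal raising, vowel merger, vowel merger, unconditioned shift)
Among the options, 'golyonlek' alone shows every Mimine change applied in order.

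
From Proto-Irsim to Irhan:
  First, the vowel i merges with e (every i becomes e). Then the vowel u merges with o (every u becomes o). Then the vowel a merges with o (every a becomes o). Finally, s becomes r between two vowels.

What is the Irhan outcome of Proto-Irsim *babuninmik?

bobonenmek

Irhan: start from *babuninmik.
  rule 1 (vowel merger): babuninmik → babunenmek
  rule 2 (vowel merger): babunenmek → babonenmek
  rule 3 (vowel merger): babonenmek → bobonenmek
  rule 4: no change — bobonenmek
  ⇒ Irhan bobonenmek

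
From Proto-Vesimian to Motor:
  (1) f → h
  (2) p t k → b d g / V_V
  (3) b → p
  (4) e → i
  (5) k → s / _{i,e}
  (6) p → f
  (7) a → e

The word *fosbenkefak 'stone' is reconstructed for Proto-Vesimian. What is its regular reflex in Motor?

hosfinsihek

Motor: *fosbenkefak
  fosbenkefak → hosbenkehak   [unconditioned shift]
  hosbenkehak (rule 2 does not apply)
  hosbenkehak → hospenkehak   [unconditioned shift]
  hospenkehak → hospinkihak   [vowel merger]
  hospinkihak → hospinsihak   [palatalisation]
  hospinsihak → hosfinsihak   [unconditioned shift]
  hosfinsihak → hosfinsihek   [vowel merger]
  giving Motor hosfinsihek.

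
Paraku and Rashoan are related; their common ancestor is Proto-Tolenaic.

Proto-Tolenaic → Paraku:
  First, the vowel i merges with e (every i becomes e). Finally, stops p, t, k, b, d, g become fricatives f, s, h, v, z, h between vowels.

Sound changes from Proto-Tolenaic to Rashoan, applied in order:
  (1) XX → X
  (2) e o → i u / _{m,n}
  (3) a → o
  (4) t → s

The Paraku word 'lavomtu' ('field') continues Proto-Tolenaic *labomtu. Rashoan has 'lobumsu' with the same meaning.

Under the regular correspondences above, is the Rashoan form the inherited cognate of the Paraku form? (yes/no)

Derive the expected Rashoan reflex of *labomtu:
Rashoan: *labomtu > labumtu > lobumtu > lobumsu  (by pre-nasal raising, vowel merger, unconditioned shift)
Rashoan 'lobumsu' matches the regular reflex exactly, so the pair is cognate.

yes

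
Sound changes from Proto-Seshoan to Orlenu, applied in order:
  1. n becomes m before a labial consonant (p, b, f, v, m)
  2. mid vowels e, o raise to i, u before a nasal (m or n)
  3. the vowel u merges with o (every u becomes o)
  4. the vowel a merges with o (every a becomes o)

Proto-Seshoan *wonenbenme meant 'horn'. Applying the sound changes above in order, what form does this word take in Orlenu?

wonimbimme

Orlenu: *wonenbenme
  wonenbenme → wonembemme   [nasal place assimilation]
  wonembemme → wunimbimme   [pre-nasal raising]
  wunimbimme → wonimbimme   [vowel merger]
  wonimbimme (rule 4 does not apply)
  giving Orlenu wonimbimme.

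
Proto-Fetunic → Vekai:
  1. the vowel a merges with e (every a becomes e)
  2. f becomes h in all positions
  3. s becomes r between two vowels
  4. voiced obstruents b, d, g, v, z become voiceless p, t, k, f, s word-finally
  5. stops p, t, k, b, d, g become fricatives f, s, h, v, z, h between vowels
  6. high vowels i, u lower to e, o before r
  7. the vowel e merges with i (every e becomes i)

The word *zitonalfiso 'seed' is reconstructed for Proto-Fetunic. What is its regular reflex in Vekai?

Vekai: *zitonalfiso
  zitonalfiso → zitonelfiso   [vowel merger]
  zitonelfiso → zitonelhiso   [unconditioned shift]
  zitonelhiso → zitonelhiro   [rhotacism]
  zitonelhiro (rule 4 does not apply)
  zitonelhiro → zisonelhiro   [intervocalic lenition]
  zisonelhiro → zisonelhero   [pre-rhotic lowering]
  zisonelhero → zisonilhiro   [vowel merger]
  giving Vekai zisonilhiro.

zisonilhiro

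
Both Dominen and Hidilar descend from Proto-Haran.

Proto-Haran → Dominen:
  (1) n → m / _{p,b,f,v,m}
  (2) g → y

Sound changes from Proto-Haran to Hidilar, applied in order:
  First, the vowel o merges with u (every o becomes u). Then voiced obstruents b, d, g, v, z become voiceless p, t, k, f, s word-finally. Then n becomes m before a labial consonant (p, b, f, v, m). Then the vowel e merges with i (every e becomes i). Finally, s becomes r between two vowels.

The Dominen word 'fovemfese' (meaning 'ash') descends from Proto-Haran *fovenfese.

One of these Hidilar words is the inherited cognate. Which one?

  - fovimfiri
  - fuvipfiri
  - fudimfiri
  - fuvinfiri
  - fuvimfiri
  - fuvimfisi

fuvimfiri

Hidilar: *fovenfese > fuvenfese > fuvemfese > fuvimfisi > fuvimfiri  (by vowel merger, nasal place assimilation, vowel merger, rhotacism)
The other candidates each miss or misapply at least one Hidilar change.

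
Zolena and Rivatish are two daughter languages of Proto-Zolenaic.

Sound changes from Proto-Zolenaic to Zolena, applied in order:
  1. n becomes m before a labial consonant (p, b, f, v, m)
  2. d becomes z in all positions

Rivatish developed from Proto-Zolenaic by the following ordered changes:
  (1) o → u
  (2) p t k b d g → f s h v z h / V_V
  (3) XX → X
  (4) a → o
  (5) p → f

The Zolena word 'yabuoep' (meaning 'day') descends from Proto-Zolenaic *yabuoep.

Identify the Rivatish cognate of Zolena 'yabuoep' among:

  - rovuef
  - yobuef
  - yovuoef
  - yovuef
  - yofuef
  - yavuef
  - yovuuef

Rivatish: *yabuoep
  yabuoep → yabuuep   [vowel merger]
  yabuuep → yavuuep   [intervocalic lenition]
  yavuuep → yavuep   [degemination]
  yavuep → yovuep   [vowel merger]
  yovuep → yovuef   [unconditioned shift]
  giving Rivatish yovuef.

yovuef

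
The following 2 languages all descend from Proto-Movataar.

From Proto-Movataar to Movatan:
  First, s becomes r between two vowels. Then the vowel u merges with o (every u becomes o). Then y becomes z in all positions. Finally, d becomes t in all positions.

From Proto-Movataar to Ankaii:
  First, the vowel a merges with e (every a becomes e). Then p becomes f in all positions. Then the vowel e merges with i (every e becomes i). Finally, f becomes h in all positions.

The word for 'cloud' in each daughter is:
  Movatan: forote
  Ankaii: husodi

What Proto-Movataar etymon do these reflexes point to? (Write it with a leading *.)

Position 6: Movatan has e, Ankaii has i. Movatan preserves e here (none of its changes turn any other segment into e), so the proto-segment is *e.
Position 5: Movatan has t, Ankaii has d. Ankaii preserves d here (none of its changes turn any other segment into d), so the proto-segment is *d.
Continuing position by position gives *fusode; check it forward:
Movatan: *fusode > furode > forode > forote  (by rhotacism, vowel merger, unconditioned shift)
Ankaii: *fusode > fusodi > husodi  (by vowel merger, unconditioned shift)
No other proto-form is consistent with every reflex, so the reconstruction is *fusode.

*fusode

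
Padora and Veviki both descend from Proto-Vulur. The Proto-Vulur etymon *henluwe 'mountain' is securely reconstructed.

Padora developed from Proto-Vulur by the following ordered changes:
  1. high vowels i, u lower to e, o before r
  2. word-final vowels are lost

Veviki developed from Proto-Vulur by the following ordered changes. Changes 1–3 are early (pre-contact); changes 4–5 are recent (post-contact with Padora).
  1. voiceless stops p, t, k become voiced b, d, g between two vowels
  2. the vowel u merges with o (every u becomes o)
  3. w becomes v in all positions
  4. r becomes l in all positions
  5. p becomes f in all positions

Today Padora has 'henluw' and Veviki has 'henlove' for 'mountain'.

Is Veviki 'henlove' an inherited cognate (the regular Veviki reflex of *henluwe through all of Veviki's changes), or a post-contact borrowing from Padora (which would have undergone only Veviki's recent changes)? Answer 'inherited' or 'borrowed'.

If inherited, *henluwe would pass through all of Veviki's changes:
Veviki: *henluwe > henlowe > henlove  (by vowel merger, unconditioned shift)
If borrowed from Padora 'henluw' after the early changes, it would undergo only the recent ones:
  rule 4 (unconditioned shift): no change (henluw)
  rule 5 (unconditioned shift): no change (henluw)
  ⇒ as a loan: henluw
Veviki 'henlove' matches the inherited outcome exactly, so it is an inherited cognate, not a loan.

inherited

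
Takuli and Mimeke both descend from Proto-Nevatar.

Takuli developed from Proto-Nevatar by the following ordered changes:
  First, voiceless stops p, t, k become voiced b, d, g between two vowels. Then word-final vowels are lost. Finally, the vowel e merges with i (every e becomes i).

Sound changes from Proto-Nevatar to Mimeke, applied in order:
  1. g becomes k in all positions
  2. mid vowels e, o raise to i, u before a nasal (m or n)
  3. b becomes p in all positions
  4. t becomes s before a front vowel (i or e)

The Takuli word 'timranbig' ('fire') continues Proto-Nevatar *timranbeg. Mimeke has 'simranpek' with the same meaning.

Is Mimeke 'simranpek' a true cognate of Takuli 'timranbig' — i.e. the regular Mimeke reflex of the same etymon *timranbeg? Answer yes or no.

yes

Derive the expected Mimeke reflex of *timranbeg:
Mimeke: start from *timranbeg.
  rule 1 (unconditioned shift): timranbeg → timranbek
  rule 2: no change — timranbek
  rule 3 (unconditioned shift): timranbek → timranpek
  rule 4 (palatalisation): timranpek → simranpek
  ⇒ Mimeke simranpek
Mimeke 'simranpek' matches the regular reflex exactly, so the pair is cognate.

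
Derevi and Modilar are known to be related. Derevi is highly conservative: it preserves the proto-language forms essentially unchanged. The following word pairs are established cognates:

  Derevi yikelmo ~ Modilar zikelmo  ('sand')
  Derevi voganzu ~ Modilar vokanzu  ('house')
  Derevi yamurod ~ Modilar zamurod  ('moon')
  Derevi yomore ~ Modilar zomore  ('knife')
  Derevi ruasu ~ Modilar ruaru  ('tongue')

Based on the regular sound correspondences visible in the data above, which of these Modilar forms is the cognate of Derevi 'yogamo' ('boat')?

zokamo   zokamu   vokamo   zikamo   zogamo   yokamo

zokamo

yomore ~ zomore — Derevi y corresponds to Modilar z word-initially before a back vowel.
voganzu ~ vokanzu — Derevi g corresponds to Modilar k between vowels (before a back vowel).
Applying these to Derevi 'yogamo':
  yogamo → zogamo   (y→z word-initially before a back vowel)
  zogamo → zokamo   (g→k between vowels (before a back vowel))
So the Modilar cognate is 'zokamo'.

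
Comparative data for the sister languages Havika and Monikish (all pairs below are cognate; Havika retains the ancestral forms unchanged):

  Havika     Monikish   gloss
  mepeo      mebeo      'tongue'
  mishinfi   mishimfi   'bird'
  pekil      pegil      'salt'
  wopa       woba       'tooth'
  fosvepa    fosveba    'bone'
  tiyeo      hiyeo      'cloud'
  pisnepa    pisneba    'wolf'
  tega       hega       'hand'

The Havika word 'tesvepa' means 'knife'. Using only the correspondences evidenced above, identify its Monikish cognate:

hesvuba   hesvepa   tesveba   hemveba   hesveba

tega ~ hega — Havika t corresponds to Monikish h word-initially before a front vowel.
wopa ~ woba, fosvepa ~ fosveba — Havika p corresponds to Monikish b between vowels (before a back vowel).
Applying these to Havika 'tesvepa':
  tesvepa → hesvepa   (t→h word-initially before a front vowel)
  hesvepa → hesveba   (p→b between vowels (before a back vowel))
So the Monikish cognate is 'hesveba'.

hesveba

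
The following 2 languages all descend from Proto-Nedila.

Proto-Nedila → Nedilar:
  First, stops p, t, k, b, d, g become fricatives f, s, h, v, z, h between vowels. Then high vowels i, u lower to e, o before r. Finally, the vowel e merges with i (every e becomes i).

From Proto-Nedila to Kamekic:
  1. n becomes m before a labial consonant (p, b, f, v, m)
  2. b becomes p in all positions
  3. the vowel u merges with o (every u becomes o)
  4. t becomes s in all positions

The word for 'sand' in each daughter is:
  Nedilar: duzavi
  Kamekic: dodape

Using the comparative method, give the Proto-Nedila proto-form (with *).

*dudabe

Position 5: Nedilar has v, Kamekic has p. Taking the neighbouring segments as reconstructed: Nedilar v could go back to *b or *v; Kamekic p could go back to *p or *b — the one source consistent with every daughter is *b.
Position 6: Nedilar has i, Kamekic has e. Kamekic preserves e here (none of its changes turn any other segment into e), so the proto-segment is *e.
Position 3: Nedilar has z, Kamekic has d. Kamekic preserves d here (none of its changes turn any other segment into d), so the proto-segment is *d.
Verify the candidate proto-form against each daughter:
Nedilar: start from *dudabe.
  rule 1 (intervocalic lenition): dudabe → duzave
  rule 2: no change — duzave
  rule 3 (vowel merger): duzave → duzavi
  ⇒ Nedilar duzavi
Kamekic: *dudabe
  dudabe (rule 1 does not apply)
  dudabe → dudape   [unconditioned shift]
  dudape → dodape   [vowel merger]
  dodape (rule 4 does not apply)
  giving Kamekic dodape.
No other proto-form is consistent with every reflex, so the reconstruction is *dudabe.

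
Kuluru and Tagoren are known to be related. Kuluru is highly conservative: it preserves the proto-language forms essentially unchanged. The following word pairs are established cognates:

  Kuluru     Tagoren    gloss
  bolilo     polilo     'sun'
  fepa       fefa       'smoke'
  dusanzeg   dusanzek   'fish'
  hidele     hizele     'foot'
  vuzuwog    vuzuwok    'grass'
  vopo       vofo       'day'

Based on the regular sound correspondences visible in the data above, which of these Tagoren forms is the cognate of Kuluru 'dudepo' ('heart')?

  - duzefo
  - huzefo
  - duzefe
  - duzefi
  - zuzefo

duzefo

hidele ~ hizele — Kuluru d corresponds to Tagoren z between vowels (before a front vowel).
vopo ~ vofo — Kuluru p corresponds to Tagoren f between vowels (before a back vowel).
Applying these to Kuluru 'dudepo':
  dudepo → duzepo   (d→z between vowels (before a front vowel))
  duzepo → duzefo   (p→f between vowels (before a back vowel))
So the Tagoren cognate is 'duzefo'.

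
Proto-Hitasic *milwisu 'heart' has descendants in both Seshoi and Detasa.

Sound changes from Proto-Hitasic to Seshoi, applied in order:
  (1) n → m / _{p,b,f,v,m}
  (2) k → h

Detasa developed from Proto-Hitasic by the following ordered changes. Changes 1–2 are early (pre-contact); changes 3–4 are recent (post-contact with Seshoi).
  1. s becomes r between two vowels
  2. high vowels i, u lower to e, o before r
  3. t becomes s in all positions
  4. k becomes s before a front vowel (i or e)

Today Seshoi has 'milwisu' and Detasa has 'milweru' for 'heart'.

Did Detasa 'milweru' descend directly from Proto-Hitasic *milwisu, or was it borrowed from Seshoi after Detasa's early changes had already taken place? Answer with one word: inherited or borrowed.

If inherited, *milwisu would pass through all of Detasa's changes:
Detasa: *milwisu > milwiru > milweru  (by rhotacism, pre-rhotic lowering)
If borrowed from Seshoi 'milwisu' after the early changes, it would undergo only the recent ones:
  rule 3 (unconditioned shift): no change (milwisu)
  rule 4 (palatalisation): no change (milwisu)
  ⇒ as a loan: milwisu
Detasa 'milweru' matches the inherited outcome exactly, so it is an inherited cognate, not a loan.

inherited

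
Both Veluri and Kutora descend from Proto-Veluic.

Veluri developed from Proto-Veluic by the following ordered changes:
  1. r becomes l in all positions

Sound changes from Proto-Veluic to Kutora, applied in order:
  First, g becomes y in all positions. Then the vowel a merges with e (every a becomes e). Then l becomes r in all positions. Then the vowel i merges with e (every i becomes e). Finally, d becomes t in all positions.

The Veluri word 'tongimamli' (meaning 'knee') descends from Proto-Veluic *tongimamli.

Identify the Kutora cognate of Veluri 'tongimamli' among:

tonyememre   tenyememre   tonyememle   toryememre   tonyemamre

tonyememre

Kutora: *tongimamli
  tongimamli → tonyimamli   [unconditioned shift]
  tonyimamli → tonyimemli   [vowel merger]
  tonyimemli → tonyimemri   [unconditioned shift]
  tonyimemri → tonyememre   [vowel merger]
  tonyememre (rule 5 does not apply)
  giving Kutora tonyememre.
Only 'tonyememre' matches the regular Kutora development of *tongimamli.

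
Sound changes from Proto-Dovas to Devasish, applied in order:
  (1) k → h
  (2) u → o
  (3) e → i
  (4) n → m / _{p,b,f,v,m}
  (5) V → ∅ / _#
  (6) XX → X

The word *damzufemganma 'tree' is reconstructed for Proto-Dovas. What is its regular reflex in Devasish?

Devasish: start from *damzufemganma.
  rule 1: no change — damzufemganma
  rule 2 (vowel merger): damzufemganma → damzofemganma
  rule 3 (vowel merger): damzofemganma → damzofimganma
  rule 4 (nasal place assimilation): damzofimganma → damzofimgamma
  rule 5 (apocope): damzofimgamma → damzofimgamm
  rule 6 (degemination): damzofimgamm → damzofimgam
  ⇒ Devasish damzofimgam

damzofimgam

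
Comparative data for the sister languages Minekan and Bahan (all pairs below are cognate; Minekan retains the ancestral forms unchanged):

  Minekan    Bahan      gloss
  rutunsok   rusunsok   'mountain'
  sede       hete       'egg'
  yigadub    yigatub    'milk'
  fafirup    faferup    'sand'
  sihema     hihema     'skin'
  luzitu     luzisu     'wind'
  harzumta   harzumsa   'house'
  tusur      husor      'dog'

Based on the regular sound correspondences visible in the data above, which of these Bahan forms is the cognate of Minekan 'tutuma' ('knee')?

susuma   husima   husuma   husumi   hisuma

tusur ~ husor — Minekan t corresponds to Bahan h word-initially before a back vowel.
rutunsok ~ rusunsok, luzitu ~ luzisu — Minekan t corresponds to Bahan s between vowels (before a back vowel).
Applying these to Minekan 'tutuma':
  tutuma → hutuma   (t→h word-initially before a back vowel)
  hutuma → husuma   (t→s between vowels (before a back vowel))
So the Bahan cognate is 'husuma'.

husuma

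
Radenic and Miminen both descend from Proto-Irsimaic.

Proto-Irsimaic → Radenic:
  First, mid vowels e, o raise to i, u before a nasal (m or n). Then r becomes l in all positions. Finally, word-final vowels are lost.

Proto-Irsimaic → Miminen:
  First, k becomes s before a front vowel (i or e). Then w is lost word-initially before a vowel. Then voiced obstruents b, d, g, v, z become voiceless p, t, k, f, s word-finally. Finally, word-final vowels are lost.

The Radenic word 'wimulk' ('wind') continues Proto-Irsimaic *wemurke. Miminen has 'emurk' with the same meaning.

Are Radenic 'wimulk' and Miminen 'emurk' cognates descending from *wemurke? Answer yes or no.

Derive the expected Miminen reflex of *wemurke:
Miminen: start from *wemurke.
  rule 1 (palatalisation): wemurke → wemurse
  rule 2 (glide loss): wemurse → emurse
  rule 3: no change — emurse
  rule 4 (apocope): emurse → emurs
  ⇒ Miminen emurs
The regular Miminen reflex would be 'emurs', but the attested form is 'emurk'. The correspondence is irregular, so they are not cognates (the Miminen form has a different source).

no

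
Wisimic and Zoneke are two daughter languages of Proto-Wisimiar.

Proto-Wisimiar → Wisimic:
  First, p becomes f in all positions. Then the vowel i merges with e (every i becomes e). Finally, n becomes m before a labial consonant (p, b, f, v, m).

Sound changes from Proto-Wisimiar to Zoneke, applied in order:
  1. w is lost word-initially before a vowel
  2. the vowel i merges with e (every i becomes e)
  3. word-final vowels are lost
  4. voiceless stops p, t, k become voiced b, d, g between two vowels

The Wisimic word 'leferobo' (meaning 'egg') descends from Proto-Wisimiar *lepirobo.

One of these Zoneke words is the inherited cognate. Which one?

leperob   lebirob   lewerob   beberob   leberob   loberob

leberob

Zoneke: *lepirobo > leperobo > leperob > leberob  (by vowel merger, apocope, intervocalic voicing)
The other candidates each miss or misapply at least one Zoneke change.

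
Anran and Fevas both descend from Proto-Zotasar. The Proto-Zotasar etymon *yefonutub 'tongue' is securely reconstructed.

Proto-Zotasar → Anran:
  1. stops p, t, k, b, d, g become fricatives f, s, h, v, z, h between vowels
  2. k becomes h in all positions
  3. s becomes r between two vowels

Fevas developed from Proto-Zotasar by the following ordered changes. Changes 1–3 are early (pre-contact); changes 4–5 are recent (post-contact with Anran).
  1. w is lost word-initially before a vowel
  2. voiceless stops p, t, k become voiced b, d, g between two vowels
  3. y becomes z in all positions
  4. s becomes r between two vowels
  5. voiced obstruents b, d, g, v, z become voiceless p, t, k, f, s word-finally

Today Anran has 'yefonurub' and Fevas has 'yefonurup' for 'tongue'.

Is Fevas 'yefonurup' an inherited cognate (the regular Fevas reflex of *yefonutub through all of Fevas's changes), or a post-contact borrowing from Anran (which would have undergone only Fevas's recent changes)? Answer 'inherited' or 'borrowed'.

If inherited, *yefonutub would pass through all of Fevas's changes:
Fevas: *yefonutub
  yefonutub (rule 1 does not apply)
  yefonutub → yefonudub   [intervocalic voicing]
  yefonudub → zefonudub   [unconditioned shift]
  zefonudub (rule 4 does not apply)
  zefonudub → zefonudup   [final devoicing]
  giving Fevas zefonudup.
If borrowed from Anran 'yefonurub' after the early changes, it would undergo only the recent ones:
  rule 4 (rhotacism): no change (yefonurub)
  rule 5 (final devoicing): yefonurub → yefonurup
  ⇒ as a loan: yefonurup
Fevas 'yefonurup' matches the loan outcome 'yefonurup', not the inherited 'zefonudup' — it skipped the early Fevas changes, so it was borrowed from Anran.

borrowed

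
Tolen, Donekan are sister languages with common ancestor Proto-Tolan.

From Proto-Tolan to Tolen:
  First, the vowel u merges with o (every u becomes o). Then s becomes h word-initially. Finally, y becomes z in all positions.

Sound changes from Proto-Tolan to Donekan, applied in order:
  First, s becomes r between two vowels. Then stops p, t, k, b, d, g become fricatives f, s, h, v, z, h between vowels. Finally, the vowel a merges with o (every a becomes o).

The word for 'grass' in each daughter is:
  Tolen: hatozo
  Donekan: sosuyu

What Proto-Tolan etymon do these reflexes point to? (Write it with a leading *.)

Position 4: Tolen has o, Donekan has u. Donekan preserves u here (none of its changes turn any other segment into u), so the proto-segment is *u.
Position 3: Tolen has t, Donekan has s. Tolen preserves t here (none of its changes turn any other segment into t), so the proto-segment is *t.
Verify the candidate proto-form against each daughter:
Tolen: *satuyu > satoyo > hatoyo > hatozo  (by vowel merger, debuccalisation, unconditioned shift)
Donekan: start from *satuyu.
  rule 1: no change — satuyu
  rule 2 (intervocalic lenition): satuyu → sasuyu
  rule 3 (vowel merger): sasuyu → sosuyu
  ⇒ Donekan sosuyu
*satuyu is the unique common source.

*satuyu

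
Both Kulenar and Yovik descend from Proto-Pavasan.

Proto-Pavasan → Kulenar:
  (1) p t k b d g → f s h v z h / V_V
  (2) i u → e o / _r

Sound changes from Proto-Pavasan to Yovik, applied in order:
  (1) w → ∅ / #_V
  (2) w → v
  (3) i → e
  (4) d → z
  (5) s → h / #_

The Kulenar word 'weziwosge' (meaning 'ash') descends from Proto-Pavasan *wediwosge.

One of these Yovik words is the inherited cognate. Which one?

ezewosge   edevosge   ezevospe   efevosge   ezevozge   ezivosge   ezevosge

ezevosge

Yovik: *wediwosge
  wediwosge → ediwosge   [glide loss]
  ediwosge → edivosge   [unconditioned shift]
  edivosge → edevosge   [vowel merger]
  edevosge → ezevosge   [unconditioned shift]
  ezevosge (rule 5 does not apply)
  giving Yovik ezevosge.
The other candidates each miss or misapply at least one Yovik change.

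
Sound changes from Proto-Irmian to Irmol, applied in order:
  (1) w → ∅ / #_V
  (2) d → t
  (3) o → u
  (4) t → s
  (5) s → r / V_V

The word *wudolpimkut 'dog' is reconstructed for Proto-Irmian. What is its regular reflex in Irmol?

Irmol: start from *wudolpimkut.
  rule 1 (glide loss): wudolpimkut → udolpimkut
  rule 2 (unconditioned shift): udolpimkut → utolpimkut
  rule 3 (vowel merger): utolpimkut → utulpimkut
  rule 4 (unconditioned shift): utulpimkut → usulpimkus
  rule 5 (rhotacism): usulpimkus → urulpimkus
  ⇒ Irmol urulpimkus

urulpimkus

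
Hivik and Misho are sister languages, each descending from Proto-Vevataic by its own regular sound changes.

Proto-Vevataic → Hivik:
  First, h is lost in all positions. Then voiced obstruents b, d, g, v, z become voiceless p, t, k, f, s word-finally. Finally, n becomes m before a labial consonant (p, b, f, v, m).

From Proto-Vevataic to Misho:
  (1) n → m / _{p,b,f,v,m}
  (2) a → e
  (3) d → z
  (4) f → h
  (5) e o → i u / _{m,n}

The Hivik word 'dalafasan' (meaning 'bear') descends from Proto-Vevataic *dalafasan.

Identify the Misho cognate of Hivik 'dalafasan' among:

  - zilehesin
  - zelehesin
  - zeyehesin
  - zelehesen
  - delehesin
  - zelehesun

Misho: *dalafasan
  dalafasan (rule 1 does not apply)
  dalafasan → delefesen   [vowel merger]
  delefesen → zelefesen   [unconditioned shift]
  zelefesen → zelehesen   [unconditioned shift]
  zelehesen → zelehesin   [pre-nasal raising]
  giving Misho zelehesin.
Among the options, 'zelehesin' alone shows every Misho change applied in order.

zelehesin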